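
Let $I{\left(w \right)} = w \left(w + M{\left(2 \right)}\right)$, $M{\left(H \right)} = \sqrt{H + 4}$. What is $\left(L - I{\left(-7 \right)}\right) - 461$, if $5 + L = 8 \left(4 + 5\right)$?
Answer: $-443 + 7 \sqrt{6} \approx -425.85$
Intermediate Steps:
$M{\left(H \right)} = \sqrt{4 + H}$
$L = 67$ ($L = -5 + 8 \left(4 + 5\right) = -5 + 8 \cdot 9 = -5 + 72 = 67$)
$I{\left(w \right)} = w \left(w + \sqrt{6}\right)$ ($I{\left(w \right)} = w \left(w + \sqrt{4 + 2}\right) = w \left(w + \sqrt{6}\right)$)
$\left(L - I{\left(-7 \right)}\right) - 461 = \left(67 - - 7 \left(-7 + \sqrt{6}\right)\right) - 461 = \left(67 - \left(49 - 7 \sqrt{6}\right)\right) - 461 = \left(18 + 7 \sqrt{6}\right) - 461 = -443 + 7 \sqrt{6}$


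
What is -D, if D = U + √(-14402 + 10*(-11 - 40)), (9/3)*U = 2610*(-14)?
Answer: 12180 - 8*I*√233 ≈ 12180.0 - 122.11*I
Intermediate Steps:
U = -12180 (U = (2610*(-14))/3 = (⅓)*(-36540) = -12180)
D = -12180 + 8*I*√233 (D = -12180 + √(-14402 + 10*(-11 - 40)) = -12180 + √(-14402 + 10*(-51)) = -12180 + √(-14402 - 510) = -12180 + √(-14912) = -12180 + 8*I*√233 ≈ -12180.0 + 122.11*I)
-D = -(-12180 + 8*I*√233) = 12180 - 8*I*√233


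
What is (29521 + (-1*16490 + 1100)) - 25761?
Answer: -11630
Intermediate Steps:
(29521 + (-1*16490 + 1100)) - 25761 = (29521 + (-16490 + 1100)) - 25761 = (29521 - 15390) - 25761 = 14131 - 25761 = -11630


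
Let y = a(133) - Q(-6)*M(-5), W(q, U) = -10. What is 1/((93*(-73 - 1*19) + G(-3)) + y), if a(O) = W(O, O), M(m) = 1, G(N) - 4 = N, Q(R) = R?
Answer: -1/8559 ≈ -0.00011684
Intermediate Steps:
G(N) = 4 + N
a(O) = -10
y = -4 (y = -10 - (-6) = -10 - 1*(-6) = -10 + 6 = -4)
1/((93*(-73 - 1*19) + G(-3)) + y) = 1/((93*(-73 - 1*19) + (4 - 3)) - 4) = 1/((93*(-73 - 19) + 1) - 4) = 1/((93*(-92) + 1) - 4) = 1/((-8556 + 1) - 4) = 1/(-8555 - 4) = 1/(-8559) = -1/8559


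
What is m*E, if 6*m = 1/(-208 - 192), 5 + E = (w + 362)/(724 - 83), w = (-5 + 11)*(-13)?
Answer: 2921/1538400 ≈ 0.0018987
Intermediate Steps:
w = -78 (w = 6*(-13) = -78)
E = -2921/641 (E = -5 + (-78 + 362)/(724 - 83) = -5 + 284/641 = -2921/641 ≈ -4.5569)
m = -1/2400 (m = 1/(6*(-208 - 192)) = (⅙)/(-400) = (⅙)*(-1/400) = -1/2400 ≈ -0.00041667)
m*E = -1/2400*(-2921/641) = 2921/1538400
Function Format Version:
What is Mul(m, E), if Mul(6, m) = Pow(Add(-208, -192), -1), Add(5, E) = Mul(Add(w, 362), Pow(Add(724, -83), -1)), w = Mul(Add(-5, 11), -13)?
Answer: Rational(2921, 1538400) ≈ 0.0018987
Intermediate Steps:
w = -78 (w = Mul(6, -13) = -78)
E = Rational(-2921, 641) (E = Add(-5, Mul(Add(-78, 362), Pow(Add(724, -83), -1))) = Add(-5, Mul(284, Pow(641, -1))) = Add(-5, Mul(284, Rational(1, 641))) = Add(-5, Rational(284, 641)) = Rational(-2921, 641) ≈ -4.5569)
m = Rational(-1, 2400) (m = Mul(Rational(1, 6), Pow(Add(-208, -192), -1)) = Mul(Rational(1, 6), Pow(-400, -1)) = Mul(Rational(1, 6), Rational(-1, 400)) = Rational(-1, 2400) ≈ -0.00041667)
Mul(m, E) = Mul(Rational(-1, 2400), Rational(-2921, 641)) = Rational(2921, 1538400)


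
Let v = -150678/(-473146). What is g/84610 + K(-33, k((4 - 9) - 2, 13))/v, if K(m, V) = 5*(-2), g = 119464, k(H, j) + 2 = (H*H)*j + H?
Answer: -95582058502/3187216395 ≈ -29.989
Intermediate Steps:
v = 75339/236573 (v = -150678*(-1/473146) = 75339/236573 ≈ 0.31846)
k(H, j) = -2 + H + j*H² (k(H, j) = -2 + ((H*H)*j + H) = -2 + (H²*j + H) = -2 + (j*H² + H) = -2 + (H + j*H²) = -2 + H + j*H²)
K(m, V) = -10
g/84610 + K(-33, k((4 - 9) - 2, 13))/v = 119464/84610 - 10/75339/236573 = 119464*(1/84610) - 10*236573/75339 = 59732/42305 - 2365730/75339 = -95582058502/3187216395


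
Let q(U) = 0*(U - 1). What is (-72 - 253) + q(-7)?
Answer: -325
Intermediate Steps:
q(U) = 0 (q(U) = 0*(-1 + U) = 0)
(-72 - 253) + q(-7) = (-72 - 253) + 0 = -325 + 0 = -325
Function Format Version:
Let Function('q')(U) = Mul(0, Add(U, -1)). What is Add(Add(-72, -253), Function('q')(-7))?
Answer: -325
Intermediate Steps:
Function('q')(U) = 0 (Function('q')(U) = Mul(0, Add(-1, U)) = 0)
Add(Add(-72, -253), Function('q')(-7)) = Add(Add(-72, -253), 0) = Add(-325, 0) = -325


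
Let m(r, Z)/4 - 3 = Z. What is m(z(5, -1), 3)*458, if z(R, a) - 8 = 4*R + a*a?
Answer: 10992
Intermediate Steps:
z(R, a) = 8 + a² + 4*R (z(R, a) = 8 + (4*R + a*a) = 8 + (4*R + a²) = 8 + (a² + 4*R) = 8 + a² + 4*R)
m(r, Z) = 12 + 4*Z
m(z(5, -1), 3)*458 = (12 + 4*3)*458 = (12 + 12)*458 = 24*458 = 10992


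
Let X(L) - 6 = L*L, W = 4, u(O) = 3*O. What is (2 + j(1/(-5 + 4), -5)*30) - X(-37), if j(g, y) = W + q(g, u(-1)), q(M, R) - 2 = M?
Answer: -1223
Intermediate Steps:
q(M, R) = 2 + M
X(L) = 6 + L² (X(L) = 6 + L*L = 6 + L²)
j(g, y) = 6 + g (j(g, y) = 4 + (2 + g) = 6 + g)
(2 + j(1/(-5 + 4), -5)*30) - X(-37) = (2 + (6 + 1/(-5 + 4))*30) - (6 + (-37)²) = (2 + (6 + 1/(-1))*30) - (6 + 1369) = (2 + (6 - 1)*30) - 1*1375 = (2 + 5*30) - 1375 = (2 + 150) - 1375 = 152 - 1375 = -1223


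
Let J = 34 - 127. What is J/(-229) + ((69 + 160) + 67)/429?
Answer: 107681/98241 ≈ 1.0961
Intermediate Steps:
J = -93
J/(-229) + ((69 + 160) + 67)/429 = -93/(-229) + ((69 + 160) + 67)/429 = -93*(-1/229) + (229 + 67)*(1/429) = 93/229 + 296*(1/429) = 93/229 + 296/429 = 107681/98241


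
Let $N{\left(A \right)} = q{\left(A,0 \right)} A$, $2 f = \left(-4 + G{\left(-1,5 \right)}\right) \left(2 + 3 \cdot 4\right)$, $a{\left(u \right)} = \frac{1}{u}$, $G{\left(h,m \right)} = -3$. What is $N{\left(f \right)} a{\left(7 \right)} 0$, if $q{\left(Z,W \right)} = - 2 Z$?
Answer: $0$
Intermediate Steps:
$f = -49$ ($f = \frac{\left(-4 - 3\right) \left(2 + 3 \cdot 4\right)}{2} = \frac{\left(-7\right) \left(2 + 12\right)}{2} = \frac{\left(-7\right) 14}{2} = \frac{1}{2} \left(-98\right) = -49$)
$N{\left(A \right)} = - 2 A^{2}$ ($N{\left(A \right)} = - 2 A A = - 2 A^{2}$)
$N{\left(f \right)} a{\left(7 \right)} 0 = \frac{\left(-2\right) \left(-49\right)^{2}}{7} \cdot 0 = \left(-2\right) 2401 \cdot \frac{1}{7} \cdot 0 = \left(-4802\right) \frac{1}{7} \cdot 0 = \left(-686\right) 0 = 0$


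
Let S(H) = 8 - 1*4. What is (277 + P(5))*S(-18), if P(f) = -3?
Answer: 1096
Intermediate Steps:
S(H) = 4 (S(H) = 8 - 4 = 4)
(277 + P(5))*S(-18) = (277 - 3)*4 = 274*4 = 1096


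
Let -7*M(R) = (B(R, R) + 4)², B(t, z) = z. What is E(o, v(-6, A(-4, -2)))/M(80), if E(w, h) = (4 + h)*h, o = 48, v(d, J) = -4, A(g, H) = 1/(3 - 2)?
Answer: 0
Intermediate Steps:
A(g, H) = 1 (A(g, H) = 1/1 = 1)
M(R) = -(4 + R)²/7 (M(R) = -(R + 4)²/7 = -(4 + R)²/7)
E(w, h) = h*(4 + h)
E(o, v(-6, A(-4, -2)))/M(80) = (-4*(4 - 4))/((-(4 + 80)²/7)) = (-4*0)/((-⅐*84²)) = 0/((-⅐*7056)) = 0/(-1008) = 0*(-1/1008) = 0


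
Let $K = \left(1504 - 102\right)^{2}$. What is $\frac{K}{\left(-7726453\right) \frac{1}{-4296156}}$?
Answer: $\frac{8444541418224}{7726453} \approx 1.0929 \cdot 10^{6}$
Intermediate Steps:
$K = 1965604$ ($K = 1402^{2} = 1965604$)
$\frac{K}{\left(-7726453\right) \frac{1}{-4296156}} = \frac{1965604}{\left(-7726453\right) \frac{1}{-4296156}} = \frac{1965604}{\left(-7726453\right) \left(- \frac{1}{4296156}\right)} = \frac{1965604}{\frac{7726453}{4296156}} = 1965604 \cdot \frac{4296156}{7726453} = \frac{8444541418224}{7726453}$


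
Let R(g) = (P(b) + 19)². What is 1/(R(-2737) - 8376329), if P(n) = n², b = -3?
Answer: -1/8375545 ≈ -1.1940e-7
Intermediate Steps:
R(g) = 784 (R(g) = ((-3)² + 19)² = (9 + 19)² = 28² = 784)
1/(R(-2737) - 8376329) = 1/(784 - 8376329) = 1/(-8375545) = -1/8375545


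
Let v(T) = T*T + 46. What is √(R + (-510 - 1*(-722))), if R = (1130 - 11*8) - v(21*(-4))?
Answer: 2*I*√1462 ≈ 76.472*I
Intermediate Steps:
v(T) = 46 + T² (v(T) = T² + 46 = 46 + T²)
R = -6060 (R = (1130 - 11*8) - (46 + (21*(-4))²) = (1130 - 88) - (46 + (-84)²) = 1042 - (46 + 7056) = 1042 - 1*7102 = 1042 - 7102 = -6060)
√(R + (-510 - 1*(-722))) = √(-6060 + (-510 - 1*(-722))) = √(-6060 + (-510 + 722)) = √(-6060 + 212) = √(-5848) = 2*I*√1462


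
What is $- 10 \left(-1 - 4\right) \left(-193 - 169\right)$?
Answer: $-18100$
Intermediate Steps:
$- 10 \left(-1 - 4\right) \left(-193 - 169\right) = - 10 \left(-1 - 4\right) \left(-362\right) = \left(-10\right) \left(-5\right) \left(-362\right) = 50 \left(-362\right) = -18100$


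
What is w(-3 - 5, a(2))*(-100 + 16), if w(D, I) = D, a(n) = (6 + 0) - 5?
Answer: 672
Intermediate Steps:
a(n) = 1 (a(n) = 6 - 5 = 1)
w(-3 - 5, a(2))*(-100 + 16) = (-3 - 5)*(-100 + 16) = -8*(-84) = 672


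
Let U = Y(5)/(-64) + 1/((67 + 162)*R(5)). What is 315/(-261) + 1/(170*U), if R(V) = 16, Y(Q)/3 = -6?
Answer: -6031169/5085295 ≈ -1.1860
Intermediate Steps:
Y(Q) = -18 (Y(Q) = 3*(-6) = -18)
U = 2063/7328 (U = -18/(-64) + 1/((67 + 162)*16) = -18*(-1/64) + (1/16)/229 = 9/32 + (1/229)*(1/16) = 9/32 + 1/3664 = 2063/7328 ≈ 0.28152)
315/(-261) + 1/(170*U) = 315/(-261) + 1/(170*(2063/7328)) = 315*(-1/261) + (1/170)*(7328/2063) = -35/29 + 3664/175355 = -6031169/5085295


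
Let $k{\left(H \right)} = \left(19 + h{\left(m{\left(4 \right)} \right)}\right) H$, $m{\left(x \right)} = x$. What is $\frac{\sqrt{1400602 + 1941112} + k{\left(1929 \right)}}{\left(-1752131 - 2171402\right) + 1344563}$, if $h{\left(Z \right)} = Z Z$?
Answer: $- \frac{13503}{515794} - \frac{\sqrt{3341714}}{2578970} \approx -0.026888$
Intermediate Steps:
$h{\left(Z \right)} = Z^{2}$
$k{\left(H \right)} = 35 H$ ($k{\left(H \right)} = \left(19 + 4^{2}\right) H = \left(19 + 16\right) H = 35 H$)
$\frac{\sqrt{1400602 + 1941112} + k{\left(1929 \right)}}{\left(-1752131 - 2171402\right) + 1344563} = \frac{\sqrt{1400602 + 1941112} + 35 \cdot 1929}{\left(-1752131 - 2171402\right) + 1344563} = \frac{\sqrt{3341714} + 67515}{\left(-1752131 - 2171402\right) + 1344563} = \frac{67515 + \sqrt{3341714}}{-3923533 + 1344563} = \frac{67515 + \sqrt{3341714}}{-2578970} = \left(67515 + \sqrt{3341714}\right) \left(- \frac{1}{2578970}\right) = - \frac{13503}{515794} - \frac{\sqrt{3341714}}{2578970}$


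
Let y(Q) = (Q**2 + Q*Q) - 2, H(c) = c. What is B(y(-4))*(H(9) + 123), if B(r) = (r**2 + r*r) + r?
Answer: 241560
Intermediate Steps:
y(Q) = -2 + 2*Q**2 (y(Q) = (Q**2 + Q**2) - 2 = 2*Q**2 - 2 = -2 + 2*Q**2)
B(r) = r + 2*r**2 (B(r) = (r**2 + r**2) + r = 2*r**2 + r = r + 2*r**2)
B(y(-4))*(H(9) + 123) = ((-2 + 2*(-4)**2)*(1 + 2*(-2 + 2*(-4)**2)))*(9 + 123) = ((-2 + 2*16)*(1 + 2*(-2 + 2*16)))*132 = ((-2 + 32)*(1 + 2*(-2 + 32)))*132 = (30*(1 + 2*30))*132 = (30*(1 + 60))*132 = (30*61)*132 = 1830*132 = 241560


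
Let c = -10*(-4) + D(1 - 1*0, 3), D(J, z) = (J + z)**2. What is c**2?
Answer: 3136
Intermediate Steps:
c = 56 (c = -10*(-4) + ((1 - 1*0) + 3)**2 = 40 + ((1 + 0) + 3)**2 = 40 + (1 + 3)**2 = 40 + 4**2 = 40 + 16 = 56)
c**2 = 56**2 = 3136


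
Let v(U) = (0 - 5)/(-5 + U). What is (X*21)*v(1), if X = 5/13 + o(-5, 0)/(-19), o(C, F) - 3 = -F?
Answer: 1470/247 ≈ 5.9514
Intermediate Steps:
o(C, F) = 3 - F
v(U) = -5/(-5 + U)
X = 56/247 (X = 5/13 + (3 - 1*0)/(-19) = 5*(1/13) + (3 + 0)*(-1/19) = 5/13 + 3*(-1/19) = 5/13 - 3/19 = 56/247 ≈ 0.22672)
(X*21)*v(1) = ((56/247)*21)*(-5/(-5 + 1)) = 1176*(-5/(-4))/247 = 1176*(-5*(-1/4))/247 = (1176/247)*(5/4) = 1470/247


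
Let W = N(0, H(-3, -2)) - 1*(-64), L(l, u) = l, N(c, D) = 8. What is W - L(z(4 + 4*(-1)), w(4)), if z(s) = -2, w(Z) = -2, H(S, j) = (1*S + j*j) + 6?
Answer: 74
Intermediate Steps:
H(S, j) = 6 + S + j**2 (H(S, j) = (S + j**2) + 6 = 6 + S + j**2)
W = 72 (W = 8 - 1*(-64) = 8 + 64 = 72)
W - L(z(4 + 4*(-1)), w(4)) = 72 - 1*(-2) = 72 + 2 = 74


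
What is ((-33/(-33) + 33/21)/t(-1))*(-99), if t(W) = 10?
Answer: -891/35 ≈ -25.457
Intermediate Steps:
((-33/(-33) + 33/21)/t(-1))*(-99) = ((-33/(-33) + 33/21)/10)*(-99) = ((-33*(-1/33) + 33*(1/21))/10)*(-99) = ((1 + 11/7)/10)*(-99) = ((1/10)*(18/7))*(-99) = (9/35)*(-99) = -891/35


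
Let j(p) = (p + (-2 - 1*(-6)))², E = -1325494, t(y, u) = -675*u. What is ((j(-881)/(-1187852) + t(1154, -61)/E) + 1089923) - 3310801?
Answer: -1748376411375332245/787245349444 ≈ -2.2209e+6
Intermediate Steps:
j(p) = (4 + p)² (j(p) = (p + (-2 + 6))² = (p + 4)² = (4 + p)²)
((j(-881)/(-1187852) + t(1154, -61)/E) + 1089923) - 3310801 = (((4 - 881)²/(-1187852) - 675*(-61)/(-1325494)) + 1089923) - 3310801 = (((-877)²*(-1/1187852) + 41175*(-1/1325494)) + 1089923) - 3310801 = ((769129*(-1/1187852) - 41175/1325494) + 1089923) - 3310801 = ((-769129/1187852 - 41175/1325494) + 1089923) - 3310801 = (-534192840413/787245349444 + 1089923) - 3310801 = 858036278809212399/787245349444 - 3310801 = -1748376411375332245/787245349444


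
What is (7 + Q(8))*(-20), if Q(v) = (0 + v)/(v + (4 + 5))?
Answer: -2540/17 ≈ -149.41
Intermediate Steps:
Q(v) = v/(9 + v) (Q(v) = v/(v + 9) = v/(9 + v))
(7 + Q(8))*(-20) = (7 + 8/(9 + 8))*(-20) = (7 + 8/17)*(-20) = (127/17)*(-20) = -2540/17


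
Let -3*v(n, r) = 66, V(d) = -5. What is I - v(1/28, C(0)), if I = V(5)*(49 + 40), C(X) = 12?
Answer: -423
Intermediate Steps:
v(n, r) = -22 (v(n, r) = -1/3*66 = -22)
I = -445 (I = -5*(49 + 40) = -5*89 = -445)
I - v(1/28, C(0)) = -445 - 1*(-22) = -445 + 22 = -423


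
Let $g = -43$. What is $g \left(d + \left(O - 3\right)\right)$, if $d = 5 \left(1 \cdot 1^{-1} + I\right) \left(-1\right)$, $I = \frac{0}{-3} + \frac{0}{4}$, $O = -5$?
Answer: $559$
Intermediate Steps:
$I = 0$ ($I = 0 \left(- \frac{1}{3}\right) + 0 \cdot \frac{1}{4} = 0 + 0 = 0$)
$d = -5$ ($d = 5 \left(1 \cdot 1^{-1} + 0\right) \left(-1\right) = 5 \left(1 \cdot 1 + 0\right) \left(-1\right) = 5 \left(1 + 0\right) \left(-1\right) = 5 \cdot 1 \left(-1\right) = 5 \left(-1\right) = -5$)
$g \left(d + \left(O - 3\right)\right) = - 43 \left(-5 - 8\right) = \left(-43\right) \left(-13\right) = 559$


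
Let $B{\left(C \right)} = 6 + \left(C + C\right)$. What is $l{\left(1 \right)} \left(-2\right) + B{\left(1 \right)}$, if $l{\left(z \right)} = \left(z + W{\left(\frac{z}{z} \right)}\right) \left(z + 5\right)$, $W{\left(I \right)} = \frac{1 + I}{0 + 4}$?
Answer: $-10$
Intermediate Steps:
$W{\left(I \right)} = \frac{1}{4} + \frac{I}{4}$ ($W{\left(I \right)} = \frac{1 + I}{4} = \left(1 + I\right) \frac{1}{4} = \frac{1}{4} + \frac{I}{4}$)
$l{\left(z \right)} = \left(\frac{1}{2} + z\right) \left(5 + z\right)$ ($l{\left(z \right)} = \left(z + \left(\frac{1}{4} + \frac{z \frac{1}{z}}{4}\right)\right) \left(z + 5\right) = \left(z + \left(\frac{1}{4} + \frac{1}{4} \cdot 1\right)\right) \left(5 + z\right) = \left(z + \left(\frac{1}{4} + \frac{1}{4}\right)\right) \left(5 + z\right) = \left(z + \frac{1}{2}\right) \left(5 + z\right) = \left(\frac{1}{2} + z\right) \left(5 + z\right)$)
$B{\left(C \right)} = 6 + 2 C$
$l{\left(1 \right)} \left(-2\right) + B{\left(1 \right)} = \left(\frac{5}{2} + 1^{2} + \frac{11}{2} \cdot 1\right) \left(-2\right) + \left(6 + 2 \cdot 1\right) = \left(\frac{5}{2} + 1 + \frac{11}{2}\right) \left(-2\right) + \left(6 + 2\right) = 9 \left(-2\right) + 8 = -18 + 8 = -10$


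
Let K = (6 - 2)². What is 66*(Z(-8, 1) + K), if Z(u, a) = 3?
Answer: 1254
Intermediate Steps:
K = 16 (K = 4² = 16)
66*(Z(-8, 1) + K) = 66*(3 + 16) = 66*19 = 1254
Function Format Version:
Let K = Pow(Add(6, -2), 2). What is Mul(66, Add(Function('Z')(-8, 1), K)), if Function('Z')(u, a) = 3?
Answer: 1254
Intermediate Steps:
K = 16 (K = Pow(4, 2) = 16)
Mul(66, Add(Function('Z')(-8, 1), K)) = Mul(66, Add(3, 16)) = Mul(66, 19) = 1254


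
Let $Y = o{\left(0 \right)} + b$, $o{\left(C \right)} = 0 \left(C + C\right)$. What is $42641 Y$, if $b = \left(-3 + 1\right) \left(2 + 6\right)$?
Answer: $-682256$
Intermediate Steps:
$o{\left(C \right)} = 0$ ($o{\left(C \right)} = 0 \cdot 2 C = 0$)
$b = -16$ ($b = \left(-2\right) 8 = -16$)
$Y = -16$ ($Y = 0 - 16 = -16$)
$42641 Y = 42641 \left(-16\right) = -682256$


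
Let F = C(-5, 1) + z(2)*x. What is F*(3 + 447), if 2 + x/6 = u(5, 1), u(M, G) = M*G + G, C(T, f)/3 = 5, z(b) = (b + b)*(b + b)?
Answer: 179550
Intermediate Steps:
z(b) = 4*b**2 (z(b) = (2*b)*(2*b) = 4*b**2)
C(T, f) = 15 (C(T, f) = 3*5 = 15)
u(M, G) = G + G*M (u(M, G) = G*M + G = G + G*M)
x = 24 (x = -12 + 6*(1*(1 + 5)) = -12 + 6*(1*6) = -12 + 6*6 = -12 + 36 = 24)
F = 399 (F = 15 + (4*2**2)*24 = 15 + (4*4)*24 = 15 + 16*24 = 15 + 384 = 399)
F*(3 + 447) = 399*(3 + 447) = 399*450 = 179550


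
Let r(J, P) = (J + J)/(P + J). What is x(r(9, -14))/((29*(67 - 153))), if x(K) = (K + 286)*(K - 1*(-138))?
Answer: -474432/31175 ≈ -15.218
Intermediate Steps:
r(J, P) = 2*J/(J + P) (r(J, P) = (2*J)/(J + P) = 2*J/(J + P))
x(K) = (138 + K)*(286 + K) (x(K) = (286 + K)*(K + 138) = (286 + K)*(138 + K) = (138 + K)*(286 + K))
x(r(9, -14))/((29*(67 - 153))) = (39468 + (2*9/(9 - 14))² + 424*(2*9/(9 - 14)))/((29*(67 - 153))) = (39468 + (2*9/(-5))² + 424*(2*9/(-5)))/((29*(-86))) = (39468 + (2*9*(-⅕))² + 424*(2*9*(-⅕)))/(-2494) = (39468 + (-18/5)² + 424*(-18/5))*(-1/2494) = (39468 + 324/25 - 7632/5)*(-1/2494) = (948864/25)*(-1/2494) = -474432/31175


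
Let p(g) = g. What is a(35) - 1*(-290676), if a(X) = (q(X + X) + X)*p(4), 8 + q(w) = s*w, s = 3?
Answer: 291624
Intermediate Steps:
q(w) = -8 + 3*w
a(X) = -32 + 28*X (a(X) = ((-8 + 3*(X + X)) + X)*4 = ((-8 + 3*(2*X)) + X)*4 = ((-8 + 6*X) + X)*4 = (-8 + 7*X)*4 = -32 + 28*X)
a(35) - 1*(-290676) = (-32 + 28*35) - 1*(-290676) = (-32 + 980) + 290676 = 948 + 290676 = 291624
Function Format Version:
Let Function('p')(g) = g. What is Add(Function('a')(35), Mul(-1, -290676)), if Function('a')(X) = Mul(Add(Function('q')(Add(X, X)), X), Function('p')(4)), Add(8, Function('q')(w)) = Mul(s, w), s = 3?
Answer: 291624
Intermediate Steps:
Function('q')(w) = Add(-8, Mul(3, w))
Function('a')(X) = Add(-32, Mul(28, X)) (Function('a')(X) = Mul(Add(Add(-8, Mul(3, Add(X, X))), X), 4) = Mul(Add(Add(-8, Mul(3, Mul(2, X))), X), 4) = Mul(Add(Add(-8, Mul(6, X)), X), 4) = Mul(Add(-8, Mul(7, X)), 4) = Add(-32, Mul(28, X)))
Add(Function('a')(35), Mul(-1, -290676)) = Add(Add(-32, Mul(28, 35)), Mul(-1, -290676)) = Add(Add(-32, 980), 290676) = Add(948, 290676) = 291624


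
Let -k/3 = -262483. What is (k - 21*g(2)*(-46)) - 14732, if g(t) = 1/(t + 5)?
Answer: 772855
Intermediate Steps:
k = 787449 (k = -3*(-262483) = 787449)
g(t) = 1/(5 + t)
(k - 21*g(2)*(-46)) - 14732 = (787449 - 21/(5 + 2)*(-46)) - 14732 = (787449 - 21/7*(-46)) - 14732 = (787449 - 21*⅐*(-46)) - 14732 = (787449 - 3*(-46)) - 14732 = (787449 + 138) - 14732 = 787587 - 14732 = 772855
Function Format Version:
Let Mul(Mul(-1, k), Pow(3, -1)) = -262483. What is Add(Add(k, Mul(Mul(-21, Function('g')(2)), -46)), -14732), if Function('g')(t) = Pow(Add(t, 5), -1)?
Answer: 772855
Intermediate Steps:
k = 787449 (k = Mul(-3, -262483) = 787449)
Function('g')(t) = Pow(Add(5, t), -1)
Add(Add(k, Mul(Mul(-21, Function('g')(2)), -46)), -14732) = Add(Add(787449, Mul(Mul(-21, Pow(Add(5, 2), -1)), -46)), -14732) = Add(Add(787449, Mul(Mul(-21, Pow(7, -1)), -46)), -14732) = Add(Add(787449, Mul(Mul(-21, Rational(1, 7)), -46)), -14732) = Add(Add(787449, Mul(-3, -46)), -14732) = Add(Add(787449, 138), -14732) = Add(787587, -14732) = 772855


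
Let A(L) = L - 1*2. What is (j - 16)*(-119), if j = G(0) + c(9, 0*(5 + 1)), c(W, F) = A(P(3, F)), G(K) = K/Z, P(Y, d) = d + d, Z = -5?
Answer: 2142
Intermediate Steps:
P(Y, d) = 2*d
A(L) = -2 + L (A(L) = L - 2 = -2 + L)
G(K) = -K/5 (G(K) = K/(-5) = K*(-⅕) = -K/5)
c(W, F) = -2 + 2*F
j = -2 (j = -⅕*0 + (-2 + 2*(0*(5 + 1))) = 0 + (-2 + 2*(0*6)) = 0 + (-2 + 2*0) = 0 + (-2 + 0) = 0 - 2 = -2)
(j - 16)*(-119) = (-2 - 16)*(-119) = -18*(-119) = 2142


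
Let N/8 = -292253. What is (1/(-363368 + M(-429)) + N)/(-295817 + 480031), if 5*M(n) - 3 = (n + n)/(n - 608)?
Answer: -4404975418941849/347070065073754 ≈ -12.692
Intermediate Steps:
N = -2338024 (N = 8*(-292253) = -2338024)
M(n) = ⅗ + 2*n/(5*(-608 + n)) (M(n) = ⅗ + ((n + n)/(n - 608))/5 = ⅗ + ((2*n)/(-608 + n))/5 = ⅗ + (2*n/(-608 + n))/5 = ⅗ + 2*n/(5*(-608 + n)))
(1/(-363368 + M(-429)) + N)/(-295817 + 480031) = (1/(-363368 + (-1824/5 - 429)/(-608 - 429)) - 2338024)/(-295817 + 480031) = (1/(-363368 - 3969/5/(-1037)) - 2338024)/184214 = (1/(-363368 - 1/1037*(-3969/5)) - 2338024)*(1/184214) = (1/(-363368 + 3969/5185) - 2338024)*(1/184214) = (1/(-1884059111/5185) - 2338024)*(1/184214) = (-5185/1884059111 - 2338024)*(1/184214) = -4404975418941849/1884059111*1/184214 = -4404975418941849/347070065073754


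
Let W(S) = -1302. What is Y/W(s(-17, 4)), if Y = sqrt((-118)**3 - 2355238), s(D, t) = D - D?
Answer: -I*sqrt(3998270)/1302 ≈ -1.5358*I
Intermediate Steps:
s(D, t) = 0
Y = I*sqrt(3998270) (Y = sqrt(-1643032 - 2355238) = sqrt(-3998270) = I*sqrt(3998270) ≈ 1999.6*I)
Y/W(s(-17, 4)) = (I*sqrt(3998270))/(-1302) = (I*sqrt(3998270))*(-1/1302) = -I*sqrt(3998270)/1302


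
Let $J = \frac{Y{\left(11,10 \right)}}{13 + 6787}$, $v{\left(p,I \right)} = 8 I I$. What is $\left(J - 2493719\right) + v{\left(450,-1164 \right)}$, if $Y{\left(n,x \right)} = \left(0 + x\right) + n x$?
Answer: $\frac{1418726333}{170} \approx 8.3454 \cdot 10^{6}$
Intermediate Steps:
$v{\left(p,I \right)} = 8 I^{2}$
$Y{\left(n,x \right)} = x + n x$
$J = \frac{3}{170}$ ($J = \frac{10 \left(1 + 11\right)}{13 + 6787} = \frac{10 \cdot 12}{6800} = \frac{1}{6800} \cdot 120 = \frac{3}{170} \approx 0.017647$)
$\left(J - 2493719\right) + v{\left(450,-1164 \right)} = \left(\frac{3}{170} - 2493719\right) + 8 \left(-1164\right)^{2} = - \frac{423932227}{170} + 8 \cdot 1354896 = - \frac{423932227}{170} + 10839168 = \frac{1418726333}{170}$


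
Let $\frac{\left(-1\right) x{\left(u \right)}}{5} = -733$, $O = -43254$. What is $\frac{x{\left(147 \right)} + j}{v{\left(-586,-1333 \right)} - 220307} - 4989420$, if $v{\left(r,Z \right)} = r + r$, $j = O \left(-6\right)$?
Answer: $- \frac{1105052015369}{221479} \approx -4.9894 \cdot 10^{6}$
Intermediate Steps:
$j = 259524$ ($j = \left(-43254\right) \left(-6\right) = 259524$)
$x{\left(u \right)} = 3665$ ($x{\left(u \right)} = \left(-5\right) \left(-733\right) = 3665$)
$v{\left(r,Z \right)} = 2 r$
$\frac{x{\left(147 \right)} + j}{v{\left(-586,-1333 \right)} - 220307} - 4989420 = \frac{3665 + 259524}{2 \left(-586\right) - 220307} - 4989420 = \frac{263189}{-1172 - 220307} - 4989420 = \frac{263189}{-221479} - 4989420 = 263189 \left(- \frac{1}{221479}\right) - 4989420 = - \frac{263189}{221479} - 4989420 = - \frac{1105052015369}{221479}$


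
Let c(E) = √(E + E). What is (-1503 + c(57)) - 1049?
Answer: -2552 + √114 ≈ -2541.3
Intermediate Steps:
c(E) = √2*√E (c(E) = √(2*E) = √2*√E)
(-1503 + c(57)) - 1049 = (-1503 + √2*√57) - 1049 = (-1503 + √114) - 1049 = -2552 + √114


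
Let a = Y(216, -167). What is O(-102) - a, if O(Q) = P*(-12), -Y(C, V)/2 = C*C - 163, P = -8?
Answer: 93082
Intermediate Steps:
Y(C, V) = 326 - 2*C² (Y(C, V) = -2*(C*C - 163) = -2*(C² - 163) = -2*(-163 + C²) = 326 - 2*C²)
O(Q) = 96 (O(Q) = -8*(-12) = 96)
a = -92986 (a = 326 - 2*216² = 326 - 2*46656 = 326 - 93312 = -92986)
O(-102) - a = 96 - 1*(-92986) = 96 + 92986 = 93082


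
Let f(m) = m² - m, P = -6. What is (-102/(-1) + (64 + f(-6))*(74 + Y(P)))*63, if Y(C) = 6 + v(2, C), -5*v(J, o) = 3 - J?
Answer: 2696652/5 ≈ 5.3933e+5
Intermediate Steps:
v(J, o) = -⅗ + J/5 (v(J, o) = -(3 - J)/5 = -⅗ + J/5)
Y(C) = 29/5 (Y(C) = 6 + (-⅗ + (⅕)*2) = 6 + (-⅗ + ⅖) = 6 - ⅕ = 29/5)
(-102/(-1) + (64 + f(-6))*(74 + Y(P)))*63 = (-102/(-1) + (64 - 6*(-1 - 6))*(74 + 29/5))*63 = (-102*(-1) + (64 - 6*(-7))*(399/5))*63 = (102 + (64 + 42)*(399/5))*63 = (102 + 106*(399/5))*63 = (102 + 42294/5)*63 = (42804/5)*63 = 2696652/5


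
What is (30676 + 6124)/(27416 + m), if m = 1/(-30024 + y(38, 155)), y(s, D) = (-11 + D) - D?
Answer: 1105288000/823439559 ≈ 1.3423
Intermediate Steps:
y(s, D) = -11
m = -1/30035 (m = 1/(-30024 - 11) = 1/(-30035) = -1/30035 ≈ -3.3294e-5)
(30676 + 6124)/(27416 + m) = (30676 + 6124)/(27416 - 1/30035) = 36800/(823439559/30035) = 36800*(30035/823439559) = 1105288000/823439559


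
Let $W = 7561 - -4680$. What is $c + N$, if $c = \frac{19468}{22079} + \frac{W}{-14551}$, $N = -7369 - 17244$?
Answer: $- \frac{7907443133448}{321271529} \approx -24613.0$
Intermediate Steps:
$W = 12241$ ($W = 7561 + 4680 = 12241$)
$N = -24613$
$c = \frac{13009829}{321271529}$ ($c = \frac{19468}{22079} + \frac{12241}{-14551} = 19468 \cdot \frac{1}{22079} + 12241 \left(- \frac{1}{14551}\right) = \frac{19468}{22079} - \frac{12241}{14551} = \frac{13009829}{321271529} \approx 0.040495$)
$c + N = \frac{13009829}{321271529} - 24613 = - \frac{7907443133448}{321271529}$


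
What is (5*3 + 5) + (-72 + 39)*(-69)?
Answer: 2297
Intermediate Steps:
(5*3 + 5) + (-72 + 39)*(-69) = (15 + 5) - 33*(-69) = 20 + 2277 = 2297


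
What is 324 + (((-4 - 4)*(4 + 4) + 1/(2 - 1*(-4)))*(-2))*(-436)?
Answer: -166016/3 ≈ -55339.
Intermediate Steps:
324 + (((-4 - 4)*(4 + 4) + 1/(2 - 1*(-4)))*(-2))*(-436) = 324 + ((-8*8 + 1/(2 + 4))*(-2))*(-436) = 324 + ((-64 + 1/6)*(-2))*(-436) = 324 + ((-64 + ⅙)*(-2))*(-436) = 324 - 383/6*(-2)*(-436) = 324 + (383/3)*(-436) = 324 - 166988/3 = -166016/3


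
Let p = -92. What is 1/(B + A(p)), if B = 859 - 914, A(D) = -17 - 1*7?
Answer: -1/79 ≈ -0.012658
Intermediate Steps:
A(D) = -24 (A(D) = -17 - 7 = -24)
B = -55
1/(B + A(p)) = 1/(-55 - 24) = 1/(-79) = -1/79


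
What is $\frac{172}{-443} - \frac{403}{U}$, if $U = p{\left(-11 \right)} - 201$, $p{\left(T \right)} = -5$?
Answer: $\frac{143097}{91258} \approx 1.568$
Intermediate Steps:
$U = -206$ ($U = -5 - 201 = -206$)
$\frac{172}{-443} - \frac{403}{U} = \frac{172}{-443} - \frac{403}{-206} = 172 \left(- \frac{1}{443}\right) - - \frac{403}{206} = - \frac{172}{443} + \frac{403}{206} = \frac{143097}{91258}$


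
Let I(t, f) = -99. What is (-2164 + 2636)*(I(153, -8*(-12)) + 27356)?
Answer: 12865304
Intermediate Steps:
(-2164 + 2636)*(I(153, -8*(-12)) + 27356) = (-2164 + 2636)*(-99 + 27356) = 472*27257 = 12865304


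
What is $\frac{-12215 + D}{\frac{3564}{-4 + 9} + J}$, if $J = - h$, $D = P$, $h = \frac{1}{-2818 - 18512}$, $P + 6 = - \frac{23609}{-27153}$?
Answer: $- \frac{157279458696}{9174108685} \approx -17.144$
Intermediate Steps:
$P = - \frac{139309}{27153}$ ($P = -6 - \frac{23609}{-27153} = -6 - - \frac{23609}{27153} = -6 + \frac{23609}{27153} = - \frac{139309}{27153} \approx -5.1305$)
$h = - \frac{1}{21330}$ ($h = \frac{1}{-21330} = - \frac{1}{21330} \approx -4.6882 \cdot 10^{-5}$)
$D = - \frac{139309}{27153} \approx -5.1305$
$J = \frac{1}{21330}$ ($J = \left(-1\right) \left(- \frac{1}{21330}\right) = \frac{1}{21330} \approx 4.6882 \cdot 10^{-5}$)
$\frac{-12215 + D}{\frac{3564}{-4 + 9} + J} = \frac{-12215 - \frac{139309}{27153}}{\frac{3564}{-4 + 9} + \frac{1}{21330}} = - \frac{331813204}{27153 \left(\frac{3564}{5} + \frac{1}{21330}\right)} = - \frac{331813204}{27153 \cdot \frac{3040805}{4266}} = \left(- \frac{331813204}{27153}\right) \frac{4266}{3040805} = - \frac{157279458696}{9174108685}$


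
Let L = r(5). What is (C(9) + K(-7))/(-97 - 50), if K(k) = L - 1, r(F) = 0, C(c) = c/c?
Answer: 0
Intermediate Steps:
C(c) = 1
L = 0
K(k) = -1 (K(k) = 0 - 1 = -1)
(C(9) + K(-7))/(-97 - 50) = (1 - 1)/(-97 - 50) = 0/(-147) = 0*(-1/147) = 0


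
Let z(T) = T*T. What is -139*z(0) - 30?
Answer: -30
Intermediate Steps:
z(T) = T**2
-139*z(0) - 30 = -139*0**2 - 30 = -139*0 - 30 = 0 - 30 = -30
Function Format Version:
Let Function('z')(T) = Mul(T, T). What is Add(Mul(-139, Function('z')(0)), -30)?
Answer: -30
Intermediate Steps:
Function('z')(T) = Pow(T, 2)
Add(Mul(-139, Function('z')(0)), -30) = Add(Mul(-139, Pow(0, 2)), -30) = Add(Mul(-139, 0), -30) = Add(0, -30) = -30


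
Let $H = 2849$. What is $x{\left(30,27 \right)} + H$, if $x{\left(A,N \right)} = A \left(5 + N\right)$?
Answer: $3809$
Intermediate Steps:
$x{\left(30,27 \right)} + H = 30 \left(5 + 27\right) + 2849 = 30 \cdot 32 + 2849 = 960 + 2849 = 3809$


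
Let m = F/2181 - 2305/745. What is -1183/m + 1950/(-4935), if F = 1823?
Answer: 126384813763/241424806 ≈ 523.50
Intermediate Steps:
m = -733814/324969 (m = 1823/2181 - 2305/745 = 1823*(1/2181) - 2305*1/745 = 1823/2181 - 461/149 = -733814/324969 ≈ -2.2581)
-1183/m + 1950/(-4935) = -1183/(-733814/324969) + 1950/(-4935) = -1183*(-324969/733814) + 1950*(-1/4935) = 384438327/733814 - 130/329 = 126384813763/241424806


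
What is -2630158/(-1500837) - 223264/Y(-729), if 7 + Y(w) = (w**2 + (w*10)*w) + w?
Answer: 15038493106202/8772564861255 ≈ 1.7143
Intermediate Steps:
Y(w) = -7 + w + 11*w**2 (Y(w) = -7 + ((w**2 + (w*10)*w) + w) = -7 + ((w**2 + (10*w)*w) + w) = -7 + ((w**2 + 10*w**2) + w) = -7 + (11*w**2 + w) = -7 + (w + 11*w**2) = -7 + w + 11*w**2)
-2630158/(-1500837) - 223264/Y(-729) = -2630158/(-1500837) - 223264/(-7 - 729 + 11*(-729)**2) = -2630158*(-1/1500837) - 223264/(-7 - 729 + 11*531441) = 2630158/1500837 - 223264/(-7 - 729 + 5845851) = 2630158/1500837 - 223264/5845115 = 15038493106202/8772564861255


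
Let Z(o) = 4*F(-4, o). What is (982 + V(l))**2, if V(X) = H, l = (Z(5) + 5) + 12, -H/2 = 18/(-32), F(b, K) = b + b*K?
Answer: 61858225/64 ≈ 9.6654e+5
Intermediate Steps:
F(b, K) = b + K*b
Z(o) = -16 - 16*o (Z(o) = 4*(-4*(1 + o)) = 4*(-4 - 4*o) = -16 - 16*o)
H = 9/8 (H = -36/(-32) = -36*(-1)/32 = -2*(-9/16) = 9/8 ≈ 1.1250)
l = -79 (l = ((-16 - 16*5) + 5) + 12 = ((-16 - 80) + 5) + 12 = (-96 + 5) + 12 = -91 + 12 = -79)
V(X) = 9/8
(982 + V(l))**2 = (982 + 9/8)**2 = (7865/8)**2 = 61858225/64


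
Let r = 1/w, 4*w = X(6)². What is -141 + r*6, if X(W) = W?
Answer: -421/3 ≈ -140.33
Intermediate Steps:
w = 9 (w = (¼)*6² = (¼)*36 = 9)
r = ⅑ (r = 1/9 = ⅑ ≈ 0.11111)
-141 + r*6 = -141 + (⅑)*6 = -141 + ⅔ = -421/3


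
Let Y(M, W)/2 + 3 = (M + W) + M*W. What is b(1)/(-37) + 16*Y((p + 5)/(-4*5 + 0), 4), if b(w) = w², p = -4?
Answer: 887/37 ≈ 23.973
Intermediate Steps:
Y(M, W) = -6 + 2*M + 2*W + 2*M*W (Y(M, W) = -6 + 2*((M + W) + M*W) = -6 + 2*(M + W + M*W) = -6 + (2*M + 2*W + 2*M*W) = -6 + 2*M + 2*W + 2*M*W)
b(1)/(-37) + 16*Y((p + 5)/(-4*5 + 0), 4) = 1²/(-37) + 16*(-6 + 2*((-4 + 5)/(-4*5 + 0)) + 2*4 + 2*((-4 + 5)/(-4*5 + 0))*4) = 1*(-1/37) + 16*(-6 + 2*(1/(-20 + 0)) + 8 + 2*(1/(-20 + 0))*4) = -1/37 + 16*(-6 + 2*(1/(-20)) + 8 + 2*(1/(-20))*4) = -1/37 + 16*(-6 + 2*(1*(-1/20)) + 8 + 2*(1*(-1/20))*4) = -1/37 + 16*(-6 + 2*(-1/20) + 8 + 2*(-1/20)*4) = -1/37 + 16*(-6 - ⅒ + 8 - ⅖) = -1/37 + 16*(3/2) = -1/37 + 24 = 887/37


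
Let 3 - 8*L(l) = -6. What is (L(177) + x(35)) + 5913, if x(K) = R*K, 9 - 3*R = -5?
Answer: 145859/24 ≈ 6077.5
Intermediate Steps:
R = 14/3 (R = 3 - ⅓*(-5) = 3 + 5/3 = 14/3 ≈ 4.6667)
L(l) = 9/8 (L(l) = 3/8 - ⅛*(-6) = 3/8 + ¾ = 9/8)
x(K) = 14*K/3
(L(177) + x(35)) + 5913 = (9/8 + (14/3)*35) + 5913 = (9/8 + 490/3) + 5913 = 3947/24 + 5913 = 145859/24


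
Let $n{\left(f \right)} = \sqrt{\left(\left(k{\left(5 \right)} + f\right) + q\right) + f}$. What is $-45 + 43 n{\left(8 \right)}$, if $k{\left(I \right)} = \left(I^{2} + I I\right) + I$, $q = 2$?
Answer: $-45 + 43 \sqrt{73} \approx 322.39$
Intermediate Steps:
$k{\left(I \right)} = I + 2 I^{2}$ ($k{\left(I \right)} = \left(I^{2} + I^{2}\right) + I = 2 I^{2} + I = I + 2 I^{2}$)
$n{\left(f \right)} = \sqrt{57 + 2 f}$ ($n{\left(f \right)} = \sqrt{\left(\left(5 \left(1 + 2 \cdot 5\right) + f\right) + 2\right) + f} = \sqrt{\left(\left(5 \left(1 + 10\right) + f\right) + 2\right) + f} = \sqrt{\left(\left(5 \cdot 11 + f\right) + 2\right) + f} = \sqrt{\left(\left(55 + f\right) + 2\right) + f} = \sqrt{\left(57 + f\right) + f} = \sqrt{57 + 2 f}$)
$-45 + 43 n{\left(8 \right)} = -45 + 43 \sqrt{57 + 2 \cdot 8} = -45 + 43 \sqrt{57 + 16} = -45 + 43 \sqrt{73}$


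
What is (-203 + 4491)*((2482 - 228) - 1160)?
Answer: 4691072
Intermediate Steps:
(-203 + 4491)*((2482 - 228) - 1160) = 4288*(2254 - 1160) = 4288*1094 = 4691072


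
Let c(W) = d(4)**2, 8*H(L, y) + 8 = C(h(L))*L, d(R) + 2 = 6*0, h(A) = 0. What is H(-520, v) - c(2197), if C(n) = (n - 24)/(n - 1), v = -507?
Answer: -1565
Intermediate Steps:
C(n) = (-24 + n)/(-1 + n)
d(R) = -2 (d(R) = -2 + 6*0 = -2 + 0 = -2)
H(L, y) = -1 + 3*L (H(L, y) = -1 + (((-24 + 0)/(-1 + 0))*L)/8 = -1 + ((-24/(-1))*L)/8 = -1 + ((-1*(-24))*L)/8 = -1 + (24*L)/8 = -1 + 3*L)
c(W) = 4 (c(W) = (-2)**2 = 4)
H(-520, v) - c(2197) = (-1 + 3*(-520)) - 1*4 = (-1 - 1560) - 4 = -1561 - 4 = -1565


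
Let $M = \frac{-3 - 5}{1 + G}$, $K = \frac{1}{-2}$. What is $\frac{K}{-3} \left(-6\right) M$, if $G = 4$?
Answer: $\frac{8}{5} \approx 1.6$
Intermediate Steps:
$K = - \frac{1}{2} \approx -0.5$
$M = - \frac{8}{5}$ ($M = \frac{-3 - 5}{1 + 4} = - \frac{8}{5} \approx -1.6$)
$\frac{K}{-3} \left(-6\right) M = - \frac{1}{2 \left(-3\right)} \left(-6\right) \left(- \frac{8}{5}\right) = \left(- \frac{1}{2}\right) \left(- \frac{1}{3}\right) \left(-6\right) \left(- \frac{8}{5}\right) = \frac{1}{6} \left(-6\right) \left(- \frac{8}{5}\right) = \left(-1\right) \left(- \frac{8}{5}\right) = \frac{8}{5}$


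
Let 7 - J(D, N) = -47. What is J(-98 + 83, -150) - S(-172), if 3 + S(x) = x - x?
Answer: 57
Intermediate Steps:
J(D, N) = 54 (J(D, N) = 7 - 1*(-47) = 7 + 47 = 54)
S(x) = -3 (S(x) = -3 + (x - x) = -3 + 0 = -3)
J(-98 + 83, -150) - S(-172) = 54 - 1*(-3) = 54 + 3 = 57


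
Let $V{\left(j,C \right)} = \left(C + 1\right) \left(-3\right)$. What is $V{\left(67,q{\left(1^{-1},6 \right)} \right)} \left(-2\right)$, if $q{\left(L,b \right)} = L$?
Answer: $12$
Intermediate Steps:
$V{\left(j,C \right)} = -3 - 3 C$ ($V{\left(j,C \right)} = \left(1 + C\right) \left(-3\right) = -3 - 3 C$)
$V{\left(67,q{\left(1^{-1},6 \right)} \right)} \left(-2\right) = \left(-3 - \frac{3}{1}\right) \left(-2\right) = \left(-3 - 3\right) \left(-2\right) = \left(-6\right) \left(-2\right) = 12$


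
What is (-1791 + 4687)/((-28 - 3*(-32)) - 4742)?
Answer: -1448/2337 ≈ -0.61960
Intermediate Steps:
(-1791 + 4687)/((-28 - 3*(-32)) - 4742) = 2896/((-28 + 96) - 4742) = 2896/(68 - 4742) = 2896/(-4674) = 2896*(-1/4674) = -1448/2337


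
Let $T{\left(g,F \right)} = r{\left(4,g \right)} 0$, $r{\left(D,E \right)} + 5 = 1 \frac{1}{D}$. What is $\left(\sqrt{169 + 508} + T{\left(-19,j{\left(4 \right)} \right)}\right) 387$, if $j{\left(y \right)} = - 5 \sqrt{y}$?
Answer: $387 \sqrt{677} \approx 10069.0$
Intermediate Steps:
$r{\left(D,E \right)} = -5 + \frac{1}{D}$ ($r{\left(D,E \right)} = -5 + 1 \frac{1}{D} = -5 + \frac{1}{D}$)
$T{\left(g,F \right)} = 0$ ($T{\left(g,F \right)} = \left(-5 + \frac{1}{4}\right) 0 = \left(- \frac{19}{4}\right) 0 = 0$)
$\left(\sqrt{169 + 508} + T{\left(-19,j{\left(4 \right)} \right)}\right) 387 = \left(\sqrt{169 + 508} + 0\right) 387 = \left(\sqrt{677} + 0\right) 387 = \sqrt{677} \cdot 387 = 387 \sqrt{677}$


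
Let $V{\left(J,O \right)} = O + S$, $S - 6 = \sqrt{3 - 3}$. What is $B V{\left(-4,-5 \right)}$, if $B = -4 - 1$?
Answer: $-5$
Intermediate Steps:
$S = 6$ ($S = 6 + \sqrt{3 - 3} = 6 + \sqrt{0} = 6 + 0 = 6$)
$B = -5$ ($B = -4 - 1 = -5$)
$V{\left(J,O \right)} = 6 + O$ ($V{\left(J,O \right)} = O + 6 = 6 + O$)
$B V{\left(-4,-5 \right)} = - 5 \left(6 - 5\right) = \left(-5\right) 1 = -5$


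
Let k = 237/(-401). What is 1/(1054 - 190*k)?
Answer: 401/467684 ≈ 0.00085742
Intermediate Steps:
k = -237/401 (k = 237*(-1/401) = -237/401 ≈ -0.59102)
1/(1054 - 190*k) = 1/(1054 - 190*(-237/401)) = 1/(1054 + 45030/401) = 1/(467684/401) = 401/467684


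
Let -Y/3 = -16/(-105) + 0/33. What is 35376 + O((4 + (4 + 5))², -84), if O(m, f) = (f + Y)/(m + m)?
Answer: 209247562/5915 ≈ 35376.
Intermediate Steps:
Y = -16/35 (Y = -3*(-16/(-105) + 0/33) = -3*(-16*(-1/105) + 0*(1/33)) = -3*(16/105 + 0) = -3*16/105 = -16/35 ≈ -0.45714)
O(m, f) = (-16/35 + f)/(2*m) (O(m, f) = (f - 16/35)/(m + m) = (-16/35 + f)/((2*m)) = (-16/35 + f)*(1/(2*m)) = (-16/35 + f)/(2*m))
35376 + O((4 + (4 + 5))², -84) = 35376 + (-16 + 35*(-84))/(70*((4 + (4 + 5))²)) = 35376 + (-16 - 2940)/(70*((4 + 9)²)) = 35376 + (1/70)*(-2956)/13² = 35376 + (1/70)*(-2956)/169 = 35376 + (1/70)*(1/169)*(-2956) = 35376 - 1478/5915 = 209247562/5915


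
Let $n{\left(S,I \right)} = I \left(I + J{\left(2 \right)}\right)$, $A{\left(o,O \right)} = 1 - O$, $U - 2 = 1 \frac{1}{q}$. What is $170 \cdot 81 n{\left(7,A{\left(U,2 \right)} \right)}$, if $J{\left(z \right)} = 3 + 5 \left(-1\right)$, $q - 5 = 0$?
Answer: $41310$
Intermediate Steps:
$q = 5$ ($q = 5 + 0 = 5$)
$J{\left(z \right)} = -2$ ($J{\left(z \right)} = 3 - 5 = -2$)
$U = \frac{11}{5}$ ($U = 2 + 1 \cdot \frac{1}{5} = 2 + \frac{1}{5} = \frac{11}{5} \approx 2.2$)
$n{\left(S,I \right)} = I \left(-2 + I\right)$ ($n{\left(S,I \right)} = I \left(I - 2\right) = I \left(-2 + I\right)$)
$170 \cdot 81 n{\left(7,A{\left(U,2 \right)} \right)} = 170 \cdot 81 \left(1 - 2\right) \left(-2 + \left(1 - 2\right)\right) = 13770 \left(1 - 2\right) \left(-2 + \left(1 - 2\right)\right) = 13770 \left(- (-2 - 1)\right) = 13770 \left(\left(-1\right) \left(-3\right)\right) = 13770 \cdot 3 = 41310$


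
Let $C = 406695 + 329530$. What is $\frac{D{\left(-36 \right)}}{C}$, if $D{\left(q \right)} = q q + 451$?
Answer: $\frac{1747}{736225} \approx 0.0023729$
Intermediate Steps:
$C = 736225$
$D{\left(q \right)} = 451 + q^{2}$ ($D{\left(q \right)} = q^{2} + 451 = 451 + q^{2}$)
$\frac{D{\left(-36 \right)}}{C} = \frac{451 + \left(-36\right)^{2}}{736225} = \left(451 + 1296\right) \frac{1}{736225} = 1747 \cdot \frac{1}{736225} = \frac{1747}{736225}$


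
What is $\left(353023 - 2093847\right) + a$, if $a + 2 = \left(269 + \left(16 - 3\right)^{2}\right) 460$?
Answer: $-1539346$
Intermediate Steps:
$a = 201478$ ($a = -2 + \left(269 + \left(16 - 3\right)^{2}\right) 460 = -2 + \left(269 + 13^{2}\right) 460 = -2 + \left(269 + 169\right) 460 = -2 + 438 \cdot 460 = -2 + 201480 = 201478$)
$\left(353023 - 2093847\right) + a = \left(353023 - 2093847\right) + 201478 = -1740824 + 201478 = -1539346$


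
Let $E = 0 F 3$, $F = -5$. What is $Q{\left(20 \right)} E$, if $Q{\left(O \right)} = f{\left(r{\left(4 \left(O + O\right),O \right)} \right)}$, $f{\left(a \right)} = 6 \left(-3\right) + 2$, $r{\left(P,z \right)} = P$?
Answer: $0$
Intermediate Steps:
$f{\left(a \right)} = -16$ ($f{\left(a \right)} = -18 + 2 = -16$)
$E = 0$ ($E = 0 \left(-5\right) 3 = 0 \cdot 3 = 0$)
$Q{\left(O \right)} = -16$
$Q{\left(20 \right)} E = \left(-16\right) 0 = 0$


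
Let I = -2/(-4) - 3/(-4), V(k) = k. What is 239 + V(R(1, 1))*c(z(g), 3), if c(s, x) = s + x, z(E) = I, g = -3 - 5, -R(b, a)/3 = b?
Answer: 905/4 ≈ 226.25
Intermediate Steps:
R(b, a) = -3*b
I = 5/4 (I = -2*(-¼) - 3*(-¼) = ½ + ¾ = 5/4 ≈ 1.2500)
g = -8
z(E) = 5/4
239 + V(R(1, 1))*c(z(g), 3) = 239 + (-3*1)*(5/4 + 3) = 239 - 3*17/4 = 239 - 51/4 = 905/4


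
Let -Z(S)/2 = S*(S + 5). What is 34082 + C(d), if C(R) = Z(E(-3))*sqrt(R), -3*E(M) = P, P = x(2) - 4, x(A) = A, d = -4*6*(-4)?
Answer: 34082 - 272*sqrt(6)/9 ≈ 34008.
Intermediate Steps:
d = 96 (d = -24*(-4) = 96)
P = -2 (P = 2 - 4 = -2)
E(M) = 2/3 (E(M) = -1/3*(-2) = 2/3)
Z(S) = -2*S*(5 + S) (Z(S) = -2*S*(S + 5) = -2*S*(5 + S))
C(R) = -68*sqrt(R)/9 (C(R) = (-2*2/3*(5 + 2/3))*sqrt(R) = (-2*2/3*17/3)*sqrt(R) = -68*sqrt(R)/9)
34082 + C(d) = 34082 - 272*sqrt(6)/9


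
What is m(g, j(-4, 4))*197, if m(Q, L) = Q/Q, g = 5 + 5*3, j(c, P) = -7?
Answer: 197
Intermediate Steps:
g = 20 (g = 5 + 15 = 20)
m(Q, L) = 1
m(g, j(-4, 4))*197 = 1*197 = 197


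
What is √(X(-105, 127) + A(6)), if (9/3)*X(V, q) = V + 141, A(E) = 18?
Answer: √30 ≈ 5.4772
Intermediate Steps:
X(V, q) = 47 + V/3 (X(V, q) = (V + 141)/3 = (141 + V)/3 = 47 + V/3)
√(X(-105, 127) + A(6)) = √((47 + (⅓)*(-105)) + 18) = √((47 - 35) + 18) = √(12 + 18) = √30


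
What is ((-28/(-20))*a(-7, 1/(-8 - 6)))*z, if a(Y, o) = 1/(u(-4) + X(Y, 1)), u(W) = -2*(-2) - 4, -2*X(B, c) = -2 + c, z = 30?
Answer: 84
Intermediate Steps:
X(B, c) = 1 - c/2 (X(B, c) = -(-2 + c)/2 = 1 - c/2)
u(W) = 0 (u(W) = 4 - 4 = 0)
a(Y, o) = 2 (a(Y, o) = 1/(0 + (1 - ½*1)) = 1/(0 + (1 - ½)) = 1/(0 + ½) = 1/(½) = 2)
((-28/(-20))*a(-7, 1/(-8 - 6)))*z = (-28/(-20)*2)*30 = (-28*(-1/20)*2)*30 = ((7/5)*2)*30 = (14/5)*30 = 84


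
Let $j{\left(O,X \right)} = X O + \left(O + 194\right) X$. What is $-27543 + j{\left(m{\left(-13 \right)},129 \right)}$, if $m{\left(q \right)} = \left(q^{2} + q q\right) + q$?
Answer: $81333$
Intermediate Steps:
$m{\left(q \right)} = q + 2 q^{2}$ ($m{\left(q \right)} = \left(q^{2} + q^{2}\right) + q = 2 q^{2} + q = q + 2 q^{2}$)
$j{\left(O,X \right)} = O X + X \left(194 + O\right)$ ($j{\left(O,X \right)} = O X + \left(194 + O\right) X = O X + X \left(194 + O\right)$)
$-27543 + j{\left(m{\left(-13 \right)},129 \right)} = -27543 + 2 \cdot 129 \left(97 - 13 \left(1 + 2 \left(-13\right)\right)\right) = -27543 + 2 \cdot 129 \left(97 - 13 \left(1 - 26\right)\right) = -27543 + 2 \cdot 129 \left(97 - -325\right) = -27543 + 2 \cdot 129 \left(97 + 325\right) = -27543 + 2 \cdot 129 \cdot 422 = -27543 + 108876 = 81333$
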